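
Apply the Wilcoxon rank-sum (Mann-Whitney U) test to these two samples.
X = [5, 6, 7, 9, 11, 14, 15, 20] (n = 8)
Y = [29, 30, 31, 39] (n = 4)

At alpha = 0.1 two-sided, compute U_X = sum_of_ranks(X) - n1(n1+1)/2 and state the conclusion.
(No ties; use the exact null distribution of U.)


Step 1: Combine and sort all 12 observations; assign midranks.
sorted (value, group): (5,X), (6,X), (7,X), (9,X), (11,X), (14,X), (15,X), (20,X), (29,Y), (30,Y), (31,Y), (39,Y)
ranks: 5->1, 6->2, 7->3, 9->4, 11->5, 14->6, 15->7, 20->8, 29->9, 30->10, 31->11, 39->12
Step 2: Rank sum for X: R1 = 1 + 2 + 3 + 4 + 5 + 6 + 7 + 8 = 36.
Step 3: U_X = R1 - n1(n1+1)/2 = 36 - 8*9/2 = 36 - 36 = 0.
       U_Y = n1*n2 - U_X = 32 - 0 = 32.
Step 4: No ties, so the exact null distribution of U (based on enumerating the C(12,8) = 495 equally likely rank assignments) gives the two-sided p-value.
Step 5: p-value = 0.004040; compare to alpha = 0.1. reject H0.

U_X = 0, p = 0.004040, reject H0 at alpha = 0.1.


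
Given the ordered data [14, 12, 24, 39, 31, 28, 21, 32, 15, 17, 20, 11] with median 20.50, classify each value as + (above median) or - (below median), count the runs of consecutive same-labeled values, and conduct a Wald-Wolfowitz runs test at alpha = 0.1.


Step 1: Compute median = 20.50; label A = above, B = below.
Labels in order: BBAAAAAABBBB  (n_A = 6, n_B = 6)
Step 2: Count runs R = 3.
Step 3: Under H0 (random ordering), E[R] = 2*n_A*n_B/(n_A+n_B) + 1 = 2*6*6/12 + 1 = 7.0000.
        Var[R] = 2*n_A*n_B*(2*n_A*n_B - n_A - n_B) / ((n_A+n_B)^2 * (n_A+n_B-1)) = 4320/1584 = 2.7273.
        SD[R] = 1.6514.
Step 4: Continuity-corrected z = (R + 0.5 - E[R]) / SD[R] = (3 + 0.5 - 7.0000) / 1.6514 = -2.1194.
Step 5: Two-sided p-value via normal approximation = 2*(1 - Phi(|z|)) = 0.034060.
Step 6: alpha = 0.1. reject H0.

R = 3, z = -2.1194, p = 0.034060, reject H0.


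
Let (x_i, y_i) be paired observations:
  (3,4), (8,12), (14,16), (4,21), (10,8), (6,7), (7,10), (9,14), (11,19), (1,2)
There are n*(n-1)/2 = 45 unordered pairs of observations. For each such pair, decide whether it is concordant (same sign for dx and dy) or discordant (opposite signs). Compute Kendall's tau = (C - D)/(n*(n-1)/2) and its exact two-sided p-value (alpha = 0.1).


Step 1: Enumerate the 45 unordered pairs (i,j) with i<j and classify each by sign(x_j-x_i) * sign(y_j-y_i).
  (1,2):dx=+5,dy=+8->C; (1,3):dx=+11,dy=+12->C; (1,4):dx=+1,dy=+17->C; (1,5):dx=+7,dy=+4->C
  (1,6):dx=+3,dy=+3->C; (1,7):dx=+4,dy=+6->C; (1,8):dx=+6,dy=+10->C; (1,9):dx=+8,dy=+15->C
  (1,10):dx=-2,dy=-2->C; (2,3):dx=+6,dy=+4->C; (2,4):dx=-4,dy=+9->D; (2,5):dx=+2,dy=-4->D
  (2,6):dx=-2,dy=-5->C; (2,7):dx=-1,dy=-2->C; (2,8):dx=+1,dy=+2->C; (2,9):dx=+3,dy=+7->C
  (2,10):dx=-7,dy=-10->C; (3,4):dx=-10,dy=+5->D; (3,5):dx=-4,dy=-8->C; (3,6):dx=-8,dy=-9->C
  (3,7):dx=-7,dy=-6->C; (3,8):dx=-5,dy=-2->C; (3,9):dx=-3,dy=+3->D; (3,10):dx=-13,dy=-14->C
  (4,5):dx=+6,dy=-13->D; (4,6):dx=+2,dy=-14->D; (4,7):dx=+3,dy=-11->D; (4,8):dx=+5,dy=-7->D
  (4,9):dx=+7,dy=-2->D; (4,10):dx=-3,dy=-19->C; (5,6):dx=-4,dy=-1->C; (5,7):dx=-3,dy=+2->D
  (5,8):dx=-1,dy=+6->D; (5,9):dx=+1,dy=+11->C; (5,10):dx=-9,dy=-6->C; (6,7):dx=+1,dy=+3->C
  (6,8):dx=+3,dy=+7->C; (6,9):dx=+5,dy=+12->C; (6,10):dx=-5,dy=-5->C; (7,8):dx=+2,dy=+4->C
  (7,9):dx=+4,dy=+9->C; (7,10):dx=-6,dy=-8->C; (8,9):dx=+2,dy=+5->C; (8,10):dx=-8,dy=-12->C
  (9,10):dx=-10,dy=-17->C
Step 2: C = 34, D = 11, total pairs = 45.
Step 3: tau = (C - D)/(n(n-1)/2) = (34 - 11)/45 = 0.511111.
Step 4: Exact two-sided p-value (enumerate n! = 3628800 permutations of y under H0): p = 0.046623.
Step 5: alpha = 0.1. reject H0.

tau_b = 0.5111 (C=34, D=11), p = 0.046623, reject H0.


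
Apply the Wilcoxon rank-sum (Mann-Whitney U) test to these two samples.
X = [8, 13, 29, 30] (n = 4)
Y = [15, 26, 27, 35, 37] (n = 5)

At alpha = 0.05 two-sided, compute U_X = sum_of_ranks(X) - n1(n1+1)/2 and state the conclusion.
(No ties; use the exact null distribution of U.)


Step 1: Combine and sort all 9 observations; assign midranks.
sorted (value, group): (8,X), (13,X), (15,Y), (26,Y), (27,Y), (29,X), (30,X), (35,Y), (37,Y)
ranks: 8->1, 13->2, 15->3, 26->4, 27->5, 29->6, 30->7, 35->8, 37->9
Step 2: Rank sum for X: R1 = 1 + 2 + 6 + 7 = 16.
Step 3: U_X = R1 - n1(n1+1)/2 = 16 - 4*5/2 = 16 - 10 = 6.
       U_Y = n1*n2 - U_X = 20 - 6 = 14.
Step 4: No ties, so the exact null distribution of U (based on enumerating the C(9,4) = 126 equally likely rank assignments) gives the two-sided p-value.
Step 5: p-value = 0.412698; compare to alpha = 0.05. fail to reject H0.

U_X = 6, p = 0.412698, fail to reject H0 at alpha = 0.05.


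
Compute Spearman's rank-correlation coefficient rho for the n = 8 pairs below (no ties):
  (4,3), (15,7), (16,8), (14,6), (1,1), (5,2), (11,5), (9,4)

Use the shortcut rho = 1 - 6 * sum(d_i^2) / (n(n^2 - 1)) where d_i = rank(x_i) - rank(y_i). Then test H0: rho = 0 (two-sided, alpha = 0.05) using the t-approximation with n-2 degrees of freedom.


Step 1: Rank x and y separately (midranks; no ties here).
rank(x): 4->2, 15->7, 16->8, 14->6, 1->1, 5->3, 11->5, 9->4
rank(y): 3->3, 7->7, 8->8, 6->6, 1->1, 2->2, 5->5, 4->4
Step 2: d_i = R_x(i) - R_y(i); compute d_i^2.
  (2-3)^2=1, (7-7)^2=0, (8-8)^2=0, (6-6)^2=0, (1-1)^2=0, (3-2)^2=1, (5-5)^2=0, (4-4)^2=0
sum(d^2) = 2.
Step 3: rho = 1 - 6*2 / (8*(8^2 - 1)) = 1 - 12/504 = 0.976190.
Step 4: Under H0, t = rho * sqrt((n-2)/(1-rho^2)) = 11.0235 ~ t(6).
Step 5: Two-sided p-value from the t-distribution with 6 df = 0.000033.
Step 6: alpha = 0.05. reject H0.

rho = 0.9762, p = 0.000033, reject H0 at alpha = 0.05.


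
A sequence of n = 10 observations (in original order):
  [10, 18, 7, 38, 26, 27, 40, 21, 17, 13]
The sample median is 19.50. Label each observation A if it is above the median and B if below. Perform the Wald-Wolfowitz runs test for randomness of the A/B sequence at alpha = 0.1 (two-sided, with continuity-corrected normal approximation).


Step 1: Compute median = 19.50; label A = above, B = below.
Labels in order: BBBAAAAABB  (n_A = 5, n_B = 5)
Step 2: Count runs R = 3.
Step 3: Under H0 (random ordering), E[R] = 2*n_A*n_B/(n_A+n_B) + 1 = 2*5*5/10 + 1 = 6.0000.
        Var[R] = 2*n_A*n_B*(2*n_A*n_B - n_A - n_B) / ((n_A+n_B)^2 * (n_A+n_B-1)) = 2000/900 = 2.2222.
        SD[R] = 1.4907.
Step 4: Continuity-corrected z = (R + 0.5 - E[R]) / SD[R] = (3 + 0.5 - 6.0000) / 1.4907 = -1.6771.
Step 5: Two-sided p-value via normal approximation = 2*(1 - Phi(|z|)) = 0.093533.
Step 6: alpha = 0.1. reject H0.

R = 3, z = -1.6771, p = 0.093533, reject H0.


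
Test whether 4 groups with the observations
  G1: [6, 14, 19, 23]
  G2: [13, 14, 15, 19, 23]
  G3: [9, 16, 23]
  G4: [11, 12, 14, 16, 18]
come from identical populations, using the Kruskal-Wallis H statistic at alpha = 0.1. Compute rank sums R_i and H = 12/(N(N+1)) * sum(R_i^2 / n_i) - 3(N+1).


Step 1: Combine all N = 17 observations and assign midranks.
sorted (value, group, rank): (6,G1,1), (9,G3,2), (11,G4,3), (12,G4,4), (13,G2,5), (14,G1,7), (14,G2,7), (14,G4,7), (15,G2,9), (16,G3,10.5), (16,G4,10.5), (18,G4,12), (19,G1,13.5), (19,G2,13.5), (23,G1,16), (23,G2,16), (23,G3,16)
Step 2: Sum ranks within each group.
R_1 = 37.5 (n_1 = 4)
R_2 = 50.5 (n_2 = 5)
R_3 = 28.5 (n_3 = 3)
R_4 = 36.5 (n_4 = 5)
Step 3: H = 12/(N(N+1)) * sum(R_i^2/n_i) - 3(N+1)
     = 12/(17*18) * (37.5^2/4 + 50.5^2/5 + 28.5^2/3 + 36.5^2/5) - 3*18
     = 0.039216 * 1398.81 - 54
     = 0.855392.
Step 4: Ties present; correction factor C = 1 - 60/(17^3 - 17) = 0.987745. Corrected H = 0.855392 / 0.987745 = 0.866005.
Step 5: Under H0, H ~ chi^2(3); p-value = 0.833623.
Step 6: alpha = 0.1. fail to reject H0.

H = 0.8660, df = 3, p = 0.833623, fail to reject H0.


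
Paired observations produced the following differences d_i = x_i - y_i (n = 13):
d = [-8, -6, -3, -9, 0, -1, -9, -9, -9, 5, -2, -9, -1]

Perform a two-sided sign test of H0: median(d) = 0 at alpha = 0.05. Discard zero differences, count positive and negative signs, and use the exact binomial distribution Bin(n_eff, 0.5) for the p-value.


Step 1: Discard zero differences. Original n = 13; n_eff = number of nonzero differences = 12.
Nonzero differences (with sign): -8, -6, -3, -9, -1, -9, -9, -9, +5, -2, -9, -1
Step 2: Count signs: positive = 1, negative = 11.
Step 3: Under H0: P(positive) = 0.5, so the number of positives S ~ Bin(12, 0.5).
Step 4: Two-sided exact p-value = sum of Bin(12,0.5) probabilities at or below the observed probability = 0.006348.
Step 5: alpha = 0.05. reject H0.

n_eff = 12, pos = 1, neg = 11, p = 0.006348, reject H0.


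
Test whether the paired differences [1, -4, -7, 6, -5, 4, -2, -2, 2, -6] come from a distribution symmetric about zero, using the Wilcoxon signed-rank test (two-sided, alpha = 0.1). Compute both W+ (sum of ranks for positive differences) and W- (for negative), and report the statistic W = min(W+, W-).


Step 1: Drop any zero differences (none here) and take |d_i|.
|d| = [1, 4, 7, 6, 5, 4, 2, 2, 2, 6]
Step 2: Midrank |d_i| (ties get averaged ranks).
ranks: |1|->1, |4|->5.5, |7|->10, |6|->8.5, |5|->7, |4|->5.5, |2|->3, |2|->3, |2|->3, |6|->8.5
Step 3: Attach original signs; sum ranks with positive sign and with negative sign.
W+ = 1 + 8.5 + 5.5 + 3 = 18
W- = 5.5 + 10 + 7 + 3 + 3 + 8.5 = 37
(Check: W+ + W- = 55 should equal n(n+1)/2 = 55.)
Step 4: Test statistic W = min(W+, W-) = 18.
Step 5: Ties in |d|, so use the tie-corrected normal approximation.
        E[W] = n(n+1)/4 = 10*11/4 = 27.5.
        Tie groups: |d|=2 (t=3), |d|=4 (t=2), |d|=6 (t=2); sum(t^3 - t) = 36.
        Var[W] = n(n+1)(2n+1)/24 - sum(t^3-t)/48 = 2310/24 - 36/48 = 95.5.
        z = (W - E[W]) / sqrt(Var[W]) = (18 - 27.5) / 9.7724 = -0.9721.
        Two-sided p = 2*Phi(z) = 0.330989.
Step 6: alpha = 0.1. fail to reject H0.

W+ = 18, W- = 37, W = min = 18, p = 0.330989, fail to reject H0.


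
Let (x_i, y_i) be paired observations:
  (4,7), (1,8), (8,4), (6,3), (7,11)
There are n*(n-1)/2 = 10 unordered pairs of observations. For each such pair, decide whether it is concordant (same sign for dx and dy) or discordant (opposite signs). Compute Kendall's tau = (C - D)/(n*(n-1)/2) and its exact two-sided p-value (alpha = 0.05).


Step 1: Enumerate the 10 unordered pairs (i,j) with i<j and classify each by sign(x_j-x_i) * sign(y_j-y_i).
  (1,2):dx=-3,dy=+1->D; (1,3):dx=+4,dy=-3->D; (1,4):dx=+2,dy=-4->D; (1,5):dx=+3,dy=+4->C
  (2,3):dx=+7,dy=-4->D; (2,4):dx=+5,dy=-5->D; (2,5):dx=+6,dy=+3->C; (3,4):dx=-2,dy=-1->C
  (3,5):dx=-1,dy=+7->D; (4,5):dx=+1,dy=+8->C
Step 2: C = 4, D = 6, total pairs = 10.
Step 3: tau = (C - D)/(n(n-1)/2) = (4 - 6)/10 = -0.200000.
Step 4: Exact two-sided p-value (enumerate n! = 120 permutations of y under H0): p = 0.816667.
Step 5: alpha = 0.05. fail to reject H0.

tau_b = -0.2000 (C=4, D=6), p = 0.816667, fail to reject H0.


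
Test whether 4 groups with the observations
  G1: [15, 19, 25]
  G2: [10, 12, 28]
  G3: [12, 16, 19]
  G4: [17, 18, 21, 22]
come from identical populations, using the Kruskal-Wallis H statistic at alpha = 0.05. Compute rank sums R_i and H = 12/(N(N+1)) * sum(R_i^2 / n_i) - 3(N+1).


Step 1: Combine all N = 13 observations and assign midranks.
sorted (value, group, rank): (10,G2,1), (12,G2,2.5), (12,G3,2.5), (15,G1,4), (16,G3,5), (17,G4,6), (18,G4,7), (19,G1,8.5), (19,G3,8.5), (21,G4,10), (22,G4,11), (25,G1,12), (28,G2,13)
Step 2: Sum ranks within each group.
R_1 = 24.5 (n_1 = 3)
R_2 = 16.5 (n_2 = 3)
R_3 = 16 (n_3 = 3)
R_4 = 34 (n_4 = 4)
Step 3: H = 12/(N(N+1)) * sum(R_i^2/n_i) - 3(N+1)
     = 12/(13*14) * (24.5^2/3 + 16.5^2/3 + 16^2/3 + 34^2/4) - 3*14
     = 0.065934 * 665.167 - 42
     = 1.857143.
Step 4: Ties present; correction factor C = 1 - 12/(13^3 - 13) = 0.994505. Corrected H = 1.857143 / 0.994505 = 1.867403.
Step 5: Under H0, H ~ chi^2(3); p-value = 0.600378.
Step 6: alpha = 0.05. fail to reject H0.

H = 1.8674, df = 3, p = 0.600378, fail to reject H0.


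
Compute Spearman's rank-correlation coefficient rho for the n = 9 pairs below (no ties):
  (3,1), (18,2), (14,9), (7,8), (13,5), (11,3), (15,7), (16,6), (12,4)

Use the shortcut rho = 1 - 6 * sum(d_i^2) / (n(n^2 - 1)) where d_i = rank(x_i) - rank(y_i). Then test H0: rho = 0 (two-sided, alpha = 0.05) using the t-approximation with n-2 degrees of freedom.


Step 1: Rank x and y separately (midranks; no ties here).
rank(x): 3->1, 18->9, 14->6, 7->2, 13->5, 11->3, 15->7, 16->8, 12->4
rank(y): 1->1, 2->2, 9->9, 8->8, 5->5, 3->3, 7->7, 6->6, 4->4
Step 2: d_i = R_x(i) - R_y(i); compute d_i^2.
  (1-1)^2=0, (9-2)^2=49, (6-9)^2=9, (2-8)^2=36, (5-5)^2=0, (3-3)^2=0, (7-7)^2=0, (8-6)^2=4, (4-4)^2=0
sum(d^2) = 98.
Step 3: rho = 1 - 6*98 / (9*(9^2 - 1)) = 1 - 588/720 = 0.183333.
Step 4: Under H0, t = rho * sqrt((n-2)/(1-rho^2)) = 0.4934 ~ t(7).
Step 5: Two-sided p-value from the t-distribution with 7 df = 0.636820.
Step 6: alpha = 0.05. fail to reject H0.

rho = 0.1833, p = 0.636820, fail to reject H0 at alpha = 0.05.


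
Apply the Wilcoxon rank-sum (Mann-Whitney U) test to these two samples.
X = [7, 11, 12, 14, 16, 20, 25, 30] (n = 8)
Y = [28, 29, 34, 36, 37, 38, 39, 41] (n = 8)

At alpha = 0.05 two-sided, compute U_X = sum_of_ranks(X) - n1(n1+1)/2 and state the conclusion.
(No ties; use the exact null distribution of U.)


Step 1: Combine and sort all 16 observations; assign midranks.
sorted (value, group): (7,X), (11,X), (12,X), (14,X), (16,X), (20,X), (25,X), (28,Y), (29,Y), (30,X), (34,Y), (36,Y), (37,Y), (38,Y), (39,Y), (41,Y)
ranks: 7->1, 11->2, 12->3, 14->4, 16->5, 20->6, 25->7, 28->8, 29->9, 30->10, 34->11, 36->12, 37->13, 38->14, 39->15, 41->16
Step 2: Rank sum for X: R1 = 1 + 2 + 3 + 4 + 5 + 6 + 7 + 10 = 38.
Step 3: U_X = R1 - n1(n1+1)/2 = 38 - 8*9/2 = 38 - 36 = 2.
       U_Y = n1*n2 - U_X = 64 - 2 = 62.
Step 4: No ties, so the exact null distribution of U (based on enumerating the C(16,8) = 12870 equally likely rank assignments) gives the two-sided p-value.
Step 5: p-value = 0.000622; compare to alpha = 0.05. reject H0.

U_X = 2, p = 0.000622, reject H0 at alpha = 0.05.


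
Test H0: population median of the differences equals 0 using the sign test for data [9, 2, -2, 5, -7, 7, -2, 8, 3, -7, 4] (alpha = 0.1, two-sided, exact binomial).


Step 1: Discard zero differences. Original n = 11; n_eff = number of nonzero differences = 11.
Nonzero differences (with sign): +9, +2, -2, +5, -7, +7, -2, +8, +3, -7, +4
Step 2: Count signs: positive = 7, negative = 4.
Step 3: Under H0: P(positive) = 0.5, so the number of positives S ~ Bin(11, 0.5).
Step 4: Two-sided exact p-value = sum of Bin(11,0.5) probabilities at or below the observed probability = 0.548828.
Step 5: alpha = 0.1. fail to reject H0.

n_eff = 11, pos = 7, neg = 4, p = 0.548828, fail to reject H0.


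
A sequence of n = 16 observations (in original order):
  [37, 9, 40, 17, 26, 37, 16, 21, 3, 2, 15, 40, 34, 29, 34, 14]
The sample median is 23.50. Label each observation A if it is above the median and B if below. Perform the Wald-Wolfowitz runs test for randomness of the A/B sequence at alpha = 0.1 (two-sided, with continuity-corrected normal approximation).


Step 1: Compute median = 23.50; label A = above, B = below.
Labels in order: ABABAABBBBBAAAAB  (n_A = 8, n_B = 8)
Step 2: Count runs R = 8.
Step 3: Under H0 (random ordering), E[R] = 2*n_A*n_B/(n_A+n_B) + 1 = 2*8*8/16 + 1 = 9.0000.
        Var[R] = 2*n_A*n_B*(2*n_A*n_B - n_A - n_B) / ((n_A+n_B)^2 * (n_A+n_B-1)) = 14336/3840 = 3.7333.
        SD[R] = 1.9322.
Step 4: Continuity-corrected z = (R + 0.5 - E[R]) / SD[R] = (8 + 0.5 - 9.0000) / 1.9322 = -0.2588.
Step 5: Two-sided p-value via normal approximation = 2*(1 - Phi(|z|)) = 0.795809.
Step 6: alpha = 0.1. fail to reject H0.

R = 8, z = -0.2588, p = 0.795809, fail to reject H0.


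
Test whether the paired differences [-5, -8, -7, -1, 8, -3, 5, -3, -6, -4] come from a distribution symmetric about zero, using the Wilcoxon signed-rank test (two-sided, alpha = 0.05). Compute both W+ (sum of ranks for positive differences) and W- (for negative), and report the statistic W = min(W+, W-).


Step 1: Drop any zero differences (none here) and take |d_i|.
|d| = [5, 8, 7, 1, 8, 3, 5, 3, 6, 4]
Step 2: Midrank |d_i| (ties get averaged ranks).
ranks: |5|->5.5, |8|->9.5, |7|->8, |1|->1, |8|->9.5, |3|->2.5, |5|->5.5, |3|->2.5, |6|->7, |4|->4
Step 3: Attach original signs; sum ranks with positive sign and with negative sign.
W+ = 9.5 + 5.5 = 15
W- = 5.5 + 9.5 + 8 + 1 + 2.5 + 2.5 + 7 + 4 = 40
(Check: W+ + W- = 55 should equal n(n+1)/2 = 55.)
Step 4: Test statistic W = min(W+, W-) = 15.
Step 5: Ties in |d|, so use the tie-corrected normal approximation.
        E[W] = n(n+1)/4 = 10*11/4 = 27.5.
        Tie groups: |d|=3 (t=2), |d|=5 (t=2), |d|=8 (t=2); sum(t^3 - t) = 18.
        Var[W] = n(n+1)(2n+1)/24 - sum(t^3-t)/48 = 2310/24 - 18/48 = 95.875.
        z = (W - E[W]) / sqrt(Var[W]) = (15 - 27.5) / 9.7916 = -1.2766.
        Two-sided p = 2*Phi(z) = 0.201741.
Step 6: alpha = 0.05. fail to reject H0.

W+ = 15, W- = 40, W = min = 15, p = 0.201741, fail to reject H0.


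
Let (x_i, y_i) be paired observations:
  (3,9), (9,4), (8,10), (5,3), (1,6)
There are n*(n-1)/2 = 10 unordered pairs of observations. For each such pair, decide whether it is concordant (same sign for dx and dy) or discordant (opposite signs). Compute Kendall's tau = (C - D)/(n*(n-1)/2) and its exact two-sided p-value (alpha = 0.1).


Step 1: Enumerate the 10 unordered pairs (i,j) with i<j and classify each by sign(x_j-x_i) * sign(y_j-y_i).
  (1,2):dx=+6,dy=-5->D; (1,3):dx=+5,dy=+1->C; (1,4):dx=+2,dy=-6->D; (1,5):dx=-2,dy=-3->C
  (2,3):dx=-1,dy=+6->D; (2,4):dx=-4,dy=-1->C; (2,5):dx=-8,dy=+2->D; (3,4):dx=-3,dy=-7->C
  (3,5):dx=-7,dy=-4->C; (4,5):dx=-4,dy=+3->D
Step 2: C = 5, D = 5, total pairs = 10.
Step 3: tau = (C - D)/(n(n-1)/2) = (5 - 5)/10 = 0.000000.
Step 4: Exact two-sided p-value (enumerate n! = 120 permutations of y under H0): p = 1.000000.
Step 5: alpha = 0.1. fail to reject H0.

tau_b = 0.0000 (C=5, D=5), p = 1.000000, fail to reject H0.


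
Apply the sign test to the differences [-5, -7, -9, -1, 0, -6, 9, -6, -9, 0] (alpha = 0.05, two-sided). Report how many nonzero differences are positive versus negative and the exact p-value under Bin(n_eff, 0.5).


Step 1: Discard zero differences. Original n = 10; n_eff = number of nonzero differences = 8.
Nonzero differences (with sign): -5, -7, -9, -1, -6, +9, -6, -9
Step 2: Count signs: positive = 1, negative = 7.
Step 3: Under H0: P(positive) = 0.5, so the number of positives S ~ Bin(8, 0.5).
Step 4: Two-sided exact p-value = sum of Bin(8,0.5) probabilities at or below the observed probability = 0.070312.
Step 5: alpha = 0.05. fail to reject H0.

n_eff = 8, pos = 1, neg = 7, p = 0.070312, fail to reject H0.


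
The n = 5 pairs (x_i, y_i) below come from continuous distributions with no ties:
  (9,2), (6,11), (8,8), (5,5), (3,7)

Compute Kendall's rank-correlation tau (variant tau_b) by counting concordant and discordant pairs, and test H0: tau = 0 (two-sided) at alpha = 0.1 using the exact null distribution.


Step 1: Enumerate the 10 unordered pairs (i,j) with i<j and classify each by sign(x_j-x_i) * sign(y_j-y_i).
  (1,2):dx=-3,dy=+9->D; (1,3):dx=-1,dy=+6->D; (1,4):dx=-4,dy=+3->D; (1,5):dx=-6,dy=+5->D
  (2,3):dx=+2,dy=-3->D; (2,4):dx=-1,dy=-6->C; (2,5):dx=-3,dy=-4->C; (3,4):dx=-3,dy=-3->C
  (3,5):dx=-5,dy=-1->C; (4,5):dx=-2,dy=+2->D
Step 2: C = 4, D = 6, total pairs = 10.
Step 3: tau = (C - D)/(n(n-1)/2) = (4 - 6)/10 = -0.200000.
Step 4: Exact two-sided p-value (enumerate n! = 120 permutations of y under H0): p = 0.816667.
Step 5: alpha = 0.1. fail to reject H0.

tau_b = -0.2000 (C=4, D=6), p = 0.816667, fail to reject H0.


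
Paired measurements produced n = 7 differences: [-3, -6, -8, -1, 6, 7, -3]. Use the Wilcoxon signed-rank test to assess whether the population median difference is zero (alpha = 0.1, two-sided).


Step 1: Drop any zero differences (none here) and take |d_i|.
|d| = [3, 6, 8, 1, 6, 7, 3]
Step 2: Midrank |d_i| (ties get averaged ranks).
ranks: |3|->2.5, |6|->4.5, |8|->7, |1|->1, |6|->4.5, |7|->6, |3|->2.5
Step 3: Attach original signs; sum ranks with positive sign and with negative sign.
W+ = 4.5 + 6 = 10.5
W- = 2.5 + 4.5 + 7 + 1 + 2.5 = 17.5
(Check: W+ + W- = 28 should equal n(n+1)/2 = 28.)
Step 4: Test statistic W = min(W+, W-) = 10.5.
Step 5: Ties in |d|, so use the tie-corrected normal approximation.
        E[W] = n(n+1)/4 = 7*8/4 = 14.
        Tie groups: |d|=3 (t=2), |d|=6 (t=2); sum(t^3 - t) = 12.
        Var[W] = n(n+1)(2n+1)/24 - sum(t^3-t)/48 = 840/24 - 12/48 = 34.75.
        z = (W - E[W]) / sqrt(Var[W]) = (10.5 - 14) / 5.8949 = -0.5937.
        Two-sided p = 2*Phi(z) = 0.552691.
Step 6: alpha = 0.1. fail to reject H0.

W+ = 10.5, W- = 17.5, W = min = 10.5, p = 0.552691, fail to reject H0.


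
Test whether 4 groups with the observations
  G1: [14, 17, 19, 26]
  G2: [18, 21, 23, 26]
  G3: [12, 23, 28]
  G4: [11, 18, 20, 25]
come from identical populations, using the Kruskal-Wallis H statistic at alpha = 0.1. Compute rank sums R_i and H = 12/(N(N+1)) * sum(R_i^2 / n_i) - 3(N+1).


Step 1: Combine all N = 15 observations and assign midranks.
sorted (value, group, rank): (11,G4,1), (12,G3,2), (14,G1,3), (17,G1,4), (18,G2,5.5), (18,G4,5.5), (19,G1,7), (20,G4,8), (21,G2,9), (23,G2,10.5), (23,G3,10.5), (25,G4,12), (26,G1,13.5), (26,G2,13.5), (28,G3,15)
Step 2: Sum ranks within each group.
R_1 = 27.5 (n_1 = 4)
R_2 = 38.5 (n_2 = 4)
R_3 = 27.5 (n_3 = 3)
R_4 = 26.5 (n_4 = 4)
Step 3: H = 12/(N(N+1)) * sum(R_i^2/n_i) - 3(N+1)
     = 12/(15*16) * (27.5^2/4 + 38.5^2/4 + 27.5^2/3 + 26.5^2/4) - 3*16
     = 0.050000 * 987.271 - 48
     = 1.363542.
Step 4: Ties present; correction factor C = 1 - 18/(15^3 - 15) = 0.994643. Corrected H = 1.363542 / 0.994643 = 1.370886.
Step 5: Under H0, H ~ chi^2(3); p-value = 0.712373.
Step 6: alpha = 0.1. fail to reject H0.

H = 1.3709, df = 3, p = 0.712373, fail to reject H0.


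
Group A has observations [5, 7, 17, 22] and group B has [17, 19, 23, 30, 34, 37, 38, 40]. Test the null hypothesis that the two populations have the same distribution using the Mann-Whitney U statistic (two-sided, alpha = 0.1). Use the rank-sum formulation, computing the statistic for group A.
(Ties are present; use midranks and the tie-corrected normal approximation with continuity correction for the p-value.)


Step 1: Combine and sort all 12 observations; assign midranks.
sorted (value, group): (5,X), (7,X), (17,X), (17,Y), (19,Y), (22,X), (23,Y), (30,Y), (34,Y), (37,Y), (38,Y), (40,Y)
ranks: 5->1, 7->2, 17->3.5, 17->3.5, 19->5, 22->6, 23->7, 30->8, 34->9, 37->10, 38->11, 40->12
Step 2: Rank sum for X: R1 = 1 + 2 + 3.5 + 6 = 12.5.
Step 3: U_X = R1 - n1(n1+1)/2 = 12.5 - 4*5/2 = 12.5 - 10 = 2.5.
       U_Y = n1*n2 - U_X = 32 - 2.5 = 29.5.
Step 4: Ties are present, so use the tie-corrected normal approximation (with continuity correction) for the p-value.
Step 5: p-value = 0.026980; compare to alpha = 0.1. reject H0.

U_X = 2.5, p = 0.026980, reject H0 at alpha = 0.1.


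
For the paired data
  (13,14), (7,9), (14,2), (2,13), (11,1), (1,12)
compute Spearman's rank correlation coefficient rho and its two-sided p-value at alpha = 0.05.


Step 1: Rank x and y separately (midranks; no ties here).
rank(x): 13->5, 7->3, 14->6, 2->2, 11->4, 1->1
rank(y): 14->6, 9->3, 2->2, 13->5, 1->1, 12->4
Step 2: d_i = R_x(i) - R_y(i); compute d_i^2.
  (5-6)^2=1, (3-3)^2=0, (6-2)^2=16, (2-5)^2=9, (4-1)^2=9, (1-4)^2=9
sum(d^2) = 44.
Step 3: rho = 1 - 6*44 / (6*(6^2 - 1)) = 1 - 264/210 = -0.257143.
Step 4: Under H0, t = rho * sqrt((n-2)/(1-rho^2)) = -0.5322 ~ t(4).
Step 5: Two-sided p-value from the t-distribution with 4 df = 0.622787.
Step 6: alpha = 0.05. fail to reject H0.

rho = -0.2571, p = 0.622787, fail to reject H0 at alpha = 0.05.


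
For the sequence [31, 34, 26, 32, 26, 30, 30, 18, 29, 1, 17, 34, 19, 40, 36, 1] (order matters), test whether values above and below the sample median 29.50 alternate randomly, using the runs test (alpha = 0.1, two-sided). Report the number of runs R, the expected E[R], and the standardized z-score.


Step 1: Compute median = 29.50; label A = above, B = below.
Labels in order: AABABAABBBBABAAB  (n_A = 8, n_B = 8)
Step 2: Count runs R = 10.
Step 3: Under H0 (random ordering), E[R] = 2*n_A*n_B/(n_A+n_B) + 1 = 2*8*8/16 + 1 = 9.0000.
        Var[R] = 2*n_A*n_B*(2*n_A*n_B - n_A - n_B) / ((n_A+n_B)^2 * (n_A+n_B-1)) = 14336/3840 = 3.7333.
        SD[R] = 1.9322.
Step 4: Continuity-corrected z = (R - 0.5 - E[R]) / SD[R] = (10 - 0.5 - 9.0000) / 1.9322 = 0.2588.
Step 5: Two-sided p-value via normal approximation = 2*(1 - Phi(|z|)) = 0.795809.
Step 6: alpha = 0.1. fail to reject H0.

R = 10, z = 0.2588, p = 0.795809, fail to reject H0.


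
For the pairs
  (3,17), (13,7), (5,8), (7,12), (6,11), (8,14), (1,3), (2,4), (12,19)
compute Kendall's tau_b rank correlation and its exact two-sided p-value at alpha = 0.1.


Step 1: Enumerate the 36 unordered pairs (i,j) with i<j and classify each by sign(x_j-x_i) * sign(y_j-y_i).
  (1,2):dx=+10,dy=-10->D; (1,3):dx=+2,dy=-9->D; (1,4):dx=+4,dy=-5->D; (1,5):dx=+3,dy=-6->D
  (1,6):dx=+5,dy=-3->D; (1,7):dx=-2,dy=-14->C; (1,8):dx=-1,dy=-13->C; (1,9):dx=+9,dy=+2->C
  (2,3):dx=-8,dy=+1->D; (2,4):dx=-6,dy=+5->D; (2,5):dx=-7,dy=+4->D; (2,6):dx=-5,dy=+7->D
  (2,7):dx=-12,dy=-4->C; (2,8):dx=-11,dy=-3->C; (2,9):dx=-1,dy=+12->D; (3,4):dx=+2,dy=+4->C
  (3,5):dx=+1,dy=+3->C; (3,6):dx=+3,dy=+6->C; (3,7):dx=-4,dy=-5->C; (3,8):dx=-3,dy=-4->C
  (3,9):dx=+7,dy=+11->C; (4,5):dx=-1,dy=-1->C; (4,6):dx=+1,dy=+2->C; (4,7):dx=-6,dy=-9->C
  (4,8):dx=-5,dy=-8->C; (4,9):dx=+5,dy=+7->C; (5,6):dx=+2,dy=+3->C; (5,7):dx=-5,dy=-8->C
  (5,8):dx=-4,dy=-7->C; (5,9):dx=+6,dy=+8->C; (6,7):dx=-7,dy=-11->C; (6,8):dx=-6,dy=-10->C
  (6,9):dx=+4,dy=+5->C; (7,8):dx=+1,dy=+1->C; (7,9):dx=+11,dy=+16->C; (8,9):dx=+10,dy=+15->C
Step 2: C = 26, D = 10, total pairs = 36.
Step 3: tau = (C - D)/(n(n-1)/2) = (26 - 10)/36 = 0.444444.
Step 4: Exact two-sided p-value (enumerate n! = 362880 permutations of y under H0): p = 0.119439.
Step 5: alpha = 0.1. fail to reject H0.

tau_b = 0.4444 (C=26, D=10), p = 0.119439, fail to reject H0.


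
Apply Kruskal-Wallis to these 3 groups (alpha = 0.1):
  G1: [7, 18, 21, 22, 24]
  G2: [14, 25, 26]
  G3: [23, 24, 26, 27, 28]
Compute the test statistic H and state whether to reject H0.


Step 1: Combine all N = 13 observations and assign midranks.
sorted (value, group, rank): (7,G1,1), (14,G2,2), (18,G1,3), (21,G1,4), (22,G1,5), (23,G3,6), (24,G1,7.5), (24,G3,7.5), (25,G2,9), (26,G2,10.5), (26,G3,10.5), (27,G3,12), (28,G3,13)
Step 2: Sum ranks within each group.
R_1 = 20.5 (n_1 = 5)
R_2 = 21.5 (n_2 = 3)
R_3 = 49 (n_3 = 5)
Step 3: H = 12/(N(N+1)) * sum(R_i^2/n_i) - 3(N+1)
     = 12/(13*14) * (20.5^2/5 + 21.5^2/3 + 49^2/5) - 3*14
     = 0.065934 * 718.333 - 42
     = 5.362637.
Step 4: Ties present; correction factor C = 1 - 12/(13^3 - 13) = 0.994505. Corrected H = 5.362637 / 0.994505 = 5.392265.
Step 5: Under H0, H ~ chi^2(2); p-value = 0.067466.
Step 6: alpha = 0.1. reject H0.

H = 5.3923, df = 2, p = 0.067466, reject H0.


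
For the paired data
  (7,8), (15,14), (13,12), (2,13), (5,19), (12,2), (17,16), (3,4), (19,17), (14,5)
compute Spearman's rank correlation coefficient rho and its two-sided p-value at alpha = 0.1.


Step 1: Rank x and y separately (midranks; no ties here).
rank(x): 7->4, 15->8, 13->6, 2->1, 5->3, 12->5, 17->9, 3->2, 19->10, 14->7
rank(y): 8->4, 14->7, 12->5, 13->6, 19->10, 2->1, 16->8, 4->2, 17->9, 5->3
Step 2: d_i = R_x(i) - R_y(i); compute d_i^2.
  (4-4)^2=0, (8-7)^2=1, (6-5)^2=1, (1-6)^2=25, (3-10)^2=49, (5-1)^2=16, (9-8)^2=1, (2-2)^2=0, (10-9)^2=1, (7-3)^2=16
sum(d^2) = 110.
Step 3: rho = 1 - 6*110 / (10*(10^2 - 1)) = 1 - 660/990 = 0.333333.
Step 4: Under H0, t = rho * sqrt((n-2)/(1-rho^2)) = 1.0000 ~ t(8).
Step 5: Two-sided p-value from the t-distribution with 8 df = 0.346594.
Step 6: alpha = 0.1. fail to reject H0.

rho = 0.3333, p = 0.346594, fail to reject H0 at alpha = 0.1.


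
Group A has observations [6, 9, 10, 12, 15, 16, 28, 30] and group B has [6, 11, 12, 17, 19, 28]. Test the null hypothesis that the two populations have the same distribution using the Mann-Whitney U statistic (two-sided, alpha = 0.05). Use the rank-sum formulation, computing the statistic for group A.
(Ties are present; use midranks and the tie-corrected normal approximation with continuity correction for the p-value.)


Step 1: Combine and sort all 14 observations; assign midranks.
sorted (value, group): (6,X), (6,Y), (9,X), (10,X), (11,Y), (12,X), (12,Y), (15,X), (16,X), (17,Y), (19,Y), (28,X), (28,Y), (30,X)
ranks: 6->1.5, 6->1.5, 9->3, 10->4, 11->5, 12->6.5, 12->6.5, 15->8, 16->9, 17->10, 19->11, 28->12.5, 28->12.5, 30->14
Step 2: Rank sum for X: R1 = 1.5 + 3 + 4 + 6.5 + 8 + 9 + 12.5 + 14 = 58.5.
Step 3: U_X = R1 - n1(n1+1)/2 = 58.5 - 8*9/2 = 58.5 - 36 = 22.5.
       U_Y = n1*n2 - U_X = 48 - 22.5 = 25.5.
Step 4: Ties are present, so use the tie-corrected normal approximation (with continuity correction) for the p-value.
Step 5: p-value = 0.896941; compare to alpha = 0.05. fail to reject H0.

U_X = 22.5, p = 0.896941, fail to reject H0 at alpha = 0.05.


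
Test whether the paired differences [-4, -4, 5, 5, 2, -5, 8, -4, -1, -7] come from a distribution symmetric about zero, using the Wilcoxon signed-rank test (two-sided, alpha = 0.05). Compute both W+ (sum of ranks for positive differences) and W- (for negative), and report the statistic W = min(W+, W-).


Step 1: Drop any zero differences (none here) and take |d_i|.
|d| = [4, 4, 5, 5, 2, 5, 8, 4, 1, 7]
Step 2: Midrank |d_i| (ties get averaged ranks).
ranks: |4|->4, |4|->4, |5|->7, |5|->7, |2|->2, |5|->7, |8|->10, |4|->4, |1|->1, |7|->9
Step 3: Attach original signs; sum ranks with positive sign and with negative sign.
W+ = 7 + 7 + 2 + 10 = 26
W- = 4 + 4 + 7 + 4 + 1 + 9 = 29
(Check: W+ + W- = 55 should equal n(n+1)/2 = 55.)
Step 4: Test statistic W = min(W+, W-) = 26.
Step 5: Ties in |d|, so use the tie-corrected normal approximation.
        E[W] = n(n+1)/4 = 10*11/4 = 27.5.
        Tie groups: |d|=4 (t=3), |d|=5 (t=3); sum(t^3 - t) = 48.
        Var[W] = n(n+1)(2n+1)/24 - sum(t^3-t)/48 = 2310/24 - 48/48 = 95.25.
        z = (W - E[W]) / sqrt(Var[W]) = (26 - 27.5) / 9.7596 = -0.1537.
        Two-sided p = 2*Phi(z) = 0.877850.
Step 6: alpha = 0.05. fail to reject H0.

W+ = 26, W- = 29, W = min = 26, p = 0.877850, fail to reject H0.


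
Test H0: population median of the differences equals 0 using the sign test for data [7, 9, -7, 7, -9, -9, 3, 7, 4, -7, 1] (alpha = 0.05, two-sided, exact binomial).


Step 1: Discard zero differences. Original n = 11; n_eff = number of nonzero differences = 11.
Nonzero differences (with sign): +7, +9, -7, +7, -9, -9, +3, +7, +4, -7, +1
Step 2: Count signs: positive = 7, negative = 4.
Step 3: Under H0: P(positive) = 0.5, so the number of positives S ~ Bin(11, 0.5).
Step 4: Two-sided exact p-value = sum of Bin(11,0.5) probabilities at or below the observed probability = 0.548828.
Step 5: alpha = 0.05. fail to reject H0.

n_eff = 11, pos = 7, neg = 4, p = 0.548828, fail to reject H0.


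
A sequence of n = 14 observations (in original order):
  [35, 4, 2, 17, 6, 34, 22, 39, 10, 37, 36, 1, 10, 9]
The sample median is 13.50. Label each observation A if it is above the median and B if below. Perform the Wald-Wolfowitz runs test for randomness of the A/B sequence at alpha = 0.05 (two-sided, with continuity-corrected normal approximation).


Step 1: Compute median = 13.50; label A = above, B = below.
Labels in order: ABBABAAABAABBB  (n_A = 7, n_B = 7)
Step 2: Count runs R = 8.
Step 3: Under H0 (random ordering), E[R] = 2*n_A*n_B/(n_A+n_B) + 1 = 2*7*7/14 + 1 = 8.0000.
        Var[R] = 2*n_A*n_B*(2*n_A*n_B - n_A - n_B) / ((n_A+n_B)^2 * (n_A+n_B-1)) = 8232/2548 = 3.2308.
        SD[R] = 1.7974.
Step 4: R = E[R], so z = 0 with no continuity correction.
Step 5: Two-sided p-value via normal approximation = 2*(1 - Phi(|z|)) = 1.000000.
Step 6: alpha = 0.05. fail to reject H0.

R = 8, z = 0.0000, p = 1.000000, fail to reject H0.


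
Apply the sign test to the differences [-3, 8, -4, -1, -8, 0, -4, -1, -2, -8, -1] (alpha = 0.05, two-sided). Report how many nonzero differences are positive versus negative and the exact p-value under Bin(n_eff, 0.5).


Step 1: Discard zero differences. Original n = 11; n_eff = number of nonzero differences = 10.
Nonzero differences (with sign): -3, +8, -4, -1, -8, -4, -1, -2, -8, -1
Step 2: Count signs: positive = 1, negative = 9.
Step 3: Under H0: P(positive) = 0.5, so the number of positives S ~ Bin(10, 0.5).
Step 4: Two-sided exact p-value = sum of Bin(10,0.5) probabilities at or below the observed probability = 0.021484.
Step 5: alpha = 0.05. reject H0.

n_eff = 10, pos = 1, neg = 9, p = 0.021484, reject H0.


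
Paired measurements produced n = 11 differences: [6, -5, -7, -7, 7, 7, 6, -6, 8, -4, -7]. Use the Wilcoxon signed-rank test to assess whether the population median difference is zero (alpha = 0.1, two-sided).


Step 1: Drop any zero differences (none here) and take |d_i|.
|d| = [6, 5, 7, 7, 7, 7, 6, 6, 8, 4, 7]
Step 2: Midrank |d_i| (ties get averaged ranks).
ranks: |6|->4, |5|->2, |7|->8, |7|->8, |7|->8, |7|->8, |6|->4, |6|->4, |8|->11, |4|->1, |7|->8
Step 3: Attach original signs; sum ranks with positive sign and with negative sign.
W+ = 4 + 8 + 8 + 4 + 11 = 35
W- = 2 + 8 + 8 + 4 + 1 + 8 = 31
(Check: W+ + W- = 66 should equal n(n+1)/2 = 66.)
Step 4: Test statistic W = min(W+, W-) = 31.
Step 5: Ties in |d|, so use the tie-corrected normal approximation.
        E[W] = n(n+1)/4 = 11*12/4 = 33.
        Tie groups: |d|=6 (t=3), |d|=7 (t=5); sum(t^3 - t) = 144.
        Var[W] = n(n+1)(2n+1)/24 - sum(t^3-t)/48 = 3036/24 - 144/48 = 123.5.
        z = (W - E[W]) / sqrt(Var[W]) = (31 - 33) / 11.1131 = -0.1800.
        Two-sided p = 2*Phi(z) = 0.857177.
Step 6: alpha = 0.1. fail to reject H0.

W+ = 35, W- = 31, W = min = 31, p = 0.857177, fail to reject H0.


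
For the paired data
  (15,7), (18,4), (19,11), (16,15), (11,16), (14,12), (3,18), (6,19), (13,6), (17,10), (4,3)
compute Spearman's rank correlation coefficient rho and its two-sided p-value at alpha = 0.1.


Step 1: Rank x and y separately (midranks; no ties here).
rank(x): 15->7, 18->10, 19->11, 16->8, 11->4, 14->6, 3->1, 6->3, 13->5, 17->9, 4->2
rank(y): 7->4, 4->2, 11->6, 15->8, 16->9, 12->7, 18->10, 19->11, 6->3, 10->5, 3->1
Step 2: d_i = R_x(i) - R_y(i); compute d_i^2.
  (7-4)^2=9, (10-2)^2=64, (11-6)^2=25, (8-8)^2=0, (4-9)^2=25, (6-7)^2=1, (1-10)^2=81, (3-11)^2=64, (5-3)^2=4, (9-5)^2=16, (2-1)^2=1
sum(d^2) = 290.
Step 3: rho = 1 - 6*290 / (11*(11^2 - 1)) = 1 - 1740/1320 = -0.318182.
Step 4: Under H0, t = rho * sqrt((n-2)/(1-rho^2)) = -1.0069 ~ t(9).
Step 5: Two-sided p-value from the t-distribution with 9 df = 0.340298.
Step 6: alpha = 0.1. fail to reject H0.

rho = -0.3182, p = 0.340298, fail to reject H0 at alpha = 0.1.


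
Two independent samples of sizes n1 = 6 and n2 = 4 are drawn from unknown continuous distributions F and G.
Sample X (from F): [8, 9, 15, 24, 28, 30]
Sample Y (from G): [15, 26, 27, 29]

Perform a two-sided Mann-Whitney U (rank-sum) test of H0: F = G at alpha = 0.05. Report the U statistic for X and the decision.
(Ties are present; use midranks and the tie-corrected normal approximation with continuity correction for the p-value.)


Step 1: Combine and sort all 10 observations; assign midranks.
sorted (value, group): (8,X), (9,X), (15,X), (15,Y), (24,X), (26,Y), (27,Y), (28,X), (29,Y), (30,X)
ranks: 8->1, 9->2, 15->3.5, 15->3.5, 24->5, 26->6, 27->7, 28->8, 29->9, 30->10
Step 2: Rank sum for X: R1 = 1 + 2 + 3.5 + 5 + 8 + 10 = 29.5.
Step 3: U_X = R1 - n1(n1+1)/2 = 29.5 - 6*7/2 = 29.5 - 21 = 8.5.
       U_Y = n1*n2 - U_X = 24 - 8.5 = 15.5.
Step 4: Ties are present, so use the tie-corrected normal approximation (with continuity correction) for the p-value.
Step 5: p-value = 0.521166; compare to alpha = 0.05. fail to reject H0.

U_X = 8.5, p = 0.521166, fail to reject H0 at alpha = 0.05.


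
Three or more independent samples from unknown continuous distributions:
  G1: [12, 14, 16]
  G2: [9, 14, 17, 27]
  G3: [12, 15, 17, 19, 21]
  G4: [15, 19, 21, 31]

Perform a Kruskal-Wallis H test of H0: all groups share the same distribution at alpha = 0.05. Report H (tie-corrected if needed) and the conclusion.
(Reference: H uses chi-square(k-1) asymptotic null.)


Step 1: Combine all N = 16 observations and assign midranks.
sorted (value, group, rank): (9,G2,1), (12,G1,2.5), (12,G3,2.5), (14,G1,4.5), (14,G2,4.5), (15,G3,6.5), (15,G4,6.5), (16,G1,8), (17,G2,9.5), (17,G3,9.5), (19,G3,11.5), (19,G4,11.5), (21,G3,13.5), (21,G4,13.5), (27,G2,15), (31,G4,16)
Step 2: Sum ranks within each group.
R_1 = 15 (n_1 = 3)
R_2 = 30 (n_2 = 4)
R_3 = 43.5 (n_3 = 5)
R_4 = 47.5 (n_4 = 4)
Step 3: H = 12/(N(N+1)) * sum(R_i^2/n_i) - 3(N+1)
     = 12/(16*17) * (15^2/3 + 30^2/4 + 43.5^2/5 + 47.5^2/4) - 3*17
     = 0.044118 * 1242.51 - 51
     = 3.816728.
Step 4: Ties present; correction factor C = 1 - 36/(16^3 - 16) = 0.991176. Corrected H = 3.816728 / 0.991176 = 3.850705.
Step 5: Under H0, H ~ chi^2(3); p-value = 0.278043.
Step 6: alpha = 0.05. fail to reject H0.

H = 3.8507, df = 3, p = 0.278043, fail to reject H0.


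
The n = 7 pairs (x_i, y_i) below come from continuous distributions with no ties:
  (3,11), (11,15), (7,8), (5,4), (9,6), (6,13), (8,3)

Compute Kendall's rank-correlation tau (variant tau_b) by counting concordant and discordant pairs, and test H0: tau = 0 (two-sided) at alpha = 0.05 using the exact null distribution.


Step 1: Enumerate the 21 unordered pairs (i,j) with i<j and classify each by sign(x_j-x_i) * sign(y_j-y_i).
  (1,2):dx=+8,dy=+4->C; (1,3):dx=+4,dy=-3->D; (1,4):dx=+2,dy=-7->D; (1,5):dx=+6,dy=-5->D
  (1,6):dx=+3,dy=+2->C; (1,7):dx=+5,dy=-8->D; (2,3):dx=-4,dy=-7->C; (2,4):dx=-6,dy=-11->C
  (2,5):dx=-2,dy=-9->C; (2,6):dx=-5,dy=-2->C; (2,7):dx=-3,dy=-12->C; (3,4):dx=-2,dy=-4->C
  (3,5):dx=+2,dy=-2->D; (3,6):dx=-1,dy=+5->D; (3,7):dx=+1,dy=-5->D; (4,5):dx=+4,dy=+2->C
  (4,6):dx=+1,dy=+9->C; (4,7):dx=+3,dy=-1->D; (5,6):dx=-3,dy=+7->D; (5,7):dx=-1,dy=-3->C
  (6,7):dx=+2,dy=-10->D
Step 2: C = 11, D = 10, total pairs = 21.
Step 3: tau = (C - D)/(n(n-1)/2) = (11 - 10)/21 = 0.047619.
Step 4: Exact two-sided p-value (enumerate n! = 5040 permutations of y under H0): p = 1.000000.
Step 5: alpha = 0.05. fail to reject H0.

tau_b = 0.0476 (C=11, D=10), p = 1.000000, fail to reject H0.


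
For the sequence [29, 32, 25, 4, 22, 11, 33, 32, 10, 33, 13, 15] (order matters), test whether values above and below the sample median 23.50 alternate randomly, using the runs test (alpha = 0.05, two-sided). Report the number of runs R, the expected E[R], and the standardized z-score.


Step 1: Compute median = 23.50; label A = above, B = below.
Labels in order: AAABBBAABABB  (n_A = 6, n_B = 6)
Step 2: Count runs R = 6.
Step 3: Under H0 (random ordering), E[R] = 2*n_A*n_B/(n_A+n_B) + 1 = 2*6*6/12 + 1 = 7.0000.
        Var[R] = 2*n_A*n_B*(2*n_A*n_B - n_A - n_B) / ((n_A+n_B)^2 * (n_A+n_B-1)) = 4320/1584 = 2.7273.
        SD[R] = 1.6514.
Step 4: Continuity-corrected z = (R + 0.5 - E[R]) / SD[R] = (6 + 0.5 - 7.0000) / 1.6514 = -0.3028.
Step 5: Two-sided p-value via normal approximation = 2*(1 - Phi(|z|)) = 0.762069.
Step 6: alpha = 0.05. fail to reject H0.

R = 6, z = -0.3028, p = 0.762069, fail to reject H0.


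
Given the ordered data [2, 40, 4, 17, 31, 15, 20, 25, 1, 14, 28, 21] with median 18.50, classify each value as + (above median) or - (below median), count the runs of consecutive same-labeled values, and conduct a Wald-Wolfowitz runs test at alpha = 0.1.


Step 1: Compute median = 18.50; label A = above, B = below.
Labels in order: BABBABAABBAA  (n_A = 6, n_B = 6)
Step 2: Count runs R = 8.
Step 3: Under H0 (random ordering), E[R] = 2*n_A*n_B/(n_A+n_B) + 1 = 2*6*6/12 + 1 = 7.0000.
        Var[R] = 2*n_A*n_B*(2*n_A*n_B - n_A - n_B) / ((n_A+n_B)^2 * (n_A+n_B-1)) = 4320/1584 = 2.7273.
        SD[R] = 1.6514.
Step 4: Continuity-corrected z = (R - 0.5 - E[R]) / SD[R] = (8 - 0.5 - 7.0000) / 1.6514 = 0.3028.
Step 5: Two-sided p-value via normal approximation = 2*(1 - Phi(|z|)) = 0.762069.
Step 6: alpha = 0.1. fail to reject H0.

R = 8, z = 0.3028, p = 0.762069, fail to reject H0.


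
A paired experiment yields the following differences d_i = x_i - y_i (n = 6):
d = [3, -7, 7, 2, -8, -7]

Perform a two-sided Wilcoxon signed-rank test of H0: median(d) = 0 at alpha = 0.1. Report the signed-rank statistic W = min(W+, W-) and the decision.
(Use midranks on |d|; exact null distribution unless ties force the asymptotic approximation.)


Step 1: Drop any zero differences (none here) and take |d_i|.
|d| = [3, 7, 7, 2, 8, 7]
Step 2: Midrank |d_i| (ties get averaged ranks).
ranks: |3|->2, |7|->4, |7|->4, |2|->1, |8|->6, |7|->4
Step 3: Attach original signs; sum ranks with positive sign and with negative sign.
W+ = 2 + 4 + 1 = 7
W- = 4 + 6 + 4 = 14
(Check: W+ + W- = 21 should equal n(n+1)/2 = 21.)
Step 4: Test statistic W = min(W+, W-) = 7.
Step 5: Ties in |d|, so use the tie-corrected normal approximation.
        E[W] = n(n+1)/4 = 6*7/4 = 10.5.
        Tie groups: |d|=7 (t=3); sum(t^3 - t) = 24.
        Var[W] = n(n+1)(2n+1)/24 - sum(t^3-t)/48 = 546/24 - 24/48 = 22.25.
        z = (W - E[W]) / sqrt(Var[W]) = (7 - 10.5) / 4.7170 = -0.7420.
        Two-sided p = 2*Phi(z) = 0.458088.
Step 6: alpha = 0.1. fail to reject H0.

W+ = 7, W- = 14, W = min = 7, p = 0.458088, fail to reject H0.
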